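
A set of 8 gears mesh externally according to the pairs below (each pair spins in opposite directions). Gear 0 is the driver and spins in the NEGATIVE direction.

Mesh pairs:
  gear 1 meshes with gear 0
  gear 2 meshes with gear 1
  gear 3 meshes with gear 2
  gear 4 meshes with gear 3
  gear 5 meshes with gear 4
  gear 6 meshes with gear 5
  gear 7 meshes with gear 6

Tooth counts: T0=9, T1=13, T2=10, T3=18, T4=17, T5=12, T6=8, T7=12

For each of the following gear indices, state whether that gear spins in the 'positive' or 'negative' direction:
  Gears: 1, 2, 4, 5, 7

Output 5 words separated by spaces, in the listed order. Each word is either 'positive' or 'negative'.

Gear 0 (driver): negative (depth 0)
  gear 1: meshes with gear 0 -> depth 1 -> positive (opposite of gear 0)
  gear 2: meshes with gear 1 -> depth 2 -> negative (opposite of gear 1)
  gear 3: meshes with gear 2 -> depth 3 -> positive (opposite of gear 2)
  gear 4: meshes with gear 3 -> depth 4 -> negative (opposite of gear 3)
  gear 5: meshes with gear 4 -> depth 5 -> positive (opposite of gear 4)
  gear 6: meshes with gear 5 -> depth 6 -> negative (opposite of gear 5)
  gear 7: meshes with gear 6 -> depth 7 -> positive (opposite of gear 6)
Queried indices 1, 2, 4, 5, 7 -> positive, negative, negative, positive, positive

Answer: positive negative negative positive positive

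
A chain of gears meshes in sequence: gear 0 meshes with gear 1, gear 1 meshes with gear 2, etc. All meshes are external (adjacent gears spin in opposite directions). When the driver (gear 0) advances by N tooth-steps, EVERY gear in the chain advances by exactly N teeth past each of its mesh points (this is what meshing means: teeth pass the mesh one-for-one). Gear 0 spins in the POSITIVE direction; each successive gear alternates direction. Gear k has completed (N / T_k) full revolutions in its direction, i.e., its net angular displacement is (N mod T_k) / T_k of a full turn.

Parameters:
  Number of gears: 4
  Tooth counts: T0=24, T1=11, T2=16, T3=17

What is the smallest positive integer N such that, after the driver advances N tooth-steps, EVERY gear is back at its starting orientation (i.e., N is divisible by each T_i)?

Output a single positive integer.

Gear k returns to start when N is a multiple of T_k.
All gears at start simultaneously when N is a common multiple of [24, 11, 16, 17]; the smallest such N is lcm(24, 11, 16, 17).
Start: lcm = T0 = 24
Fold in T1=11: gcd(24, 11) = 1; lcm(24, 11) = 24 * 11 / 1 = 264 / 1 = 264
Fold in T2=16: gcd(264, 16) = 8; lcm(264, 16) = 264 * 16 / 8 = 4224 / 8 = 528
Fold in T3=17: gcd(528, 17) = 1; lcm(528, 17) = 528 * 17 / 1 = 8976 / 1 = 8976
Full cycle length = 8976

Answer: 8976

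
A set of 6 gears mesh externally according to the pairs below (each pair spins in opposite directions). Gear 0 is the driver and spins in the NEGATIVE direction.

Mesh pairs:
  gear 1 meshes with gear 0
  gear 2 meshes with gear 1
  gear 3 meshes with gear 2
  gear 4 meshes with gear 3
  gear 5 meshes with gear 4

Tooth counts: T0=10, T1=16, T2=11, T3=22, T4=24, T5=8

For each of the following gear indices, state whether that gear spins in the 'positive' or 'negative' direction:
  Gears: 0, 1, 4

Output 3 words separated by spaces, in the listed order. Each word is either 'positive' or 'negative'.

Answer: negative positive negative

Derivation:
Gear 0 (driver): negative (depth 0)
  gear 1: meshes with gear 0 -> depth 1 -> positive (opposite of gear 0)
  gear 2: meshes with gear 1 -> depth 2 -> negative (opposite of gear 1)
  gear 3: meshes with gear 2 -> depth 3 -> positive (opposite of gear 2)
  gear 4: meshes with gear 3 -> depth 4 -> negative (opposite of gear 3)
  gear 5: meshes with gear 4 -> depth 5 -> positive (opposite of gear 4)
Queried indices 0, 1, 4 -> negative, positive, negative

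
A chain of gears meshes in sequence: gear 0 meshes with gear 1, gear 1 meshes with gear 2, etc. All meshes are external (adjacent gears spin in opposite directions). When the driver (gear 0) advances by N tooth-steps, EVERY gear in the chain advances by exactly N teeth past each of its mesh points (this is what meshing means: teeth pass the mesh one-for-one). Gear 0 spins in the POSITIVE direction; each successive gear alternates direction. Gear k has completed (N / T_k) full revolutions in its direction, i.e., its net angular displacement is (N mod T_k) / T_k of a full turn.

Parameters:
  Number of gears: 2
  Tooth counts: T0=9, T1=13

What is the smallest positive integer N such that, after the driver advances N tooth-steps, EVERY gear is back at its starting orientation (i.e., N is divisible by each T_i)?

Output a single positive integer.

Gear k returns to start when N is a multiple of T_k.
All gears at start simultaneously when N is a common multiple of [9, 13]; the smallest such N is lcm(9, 13).
Start: lcm = T0 = 9
Fold in T1=13: gcd(9, 13) = 1; lcm(9, 13) = 9 * 13 / 1 = 117 / 1 = 117
Full cycle length = 117

Answer: 117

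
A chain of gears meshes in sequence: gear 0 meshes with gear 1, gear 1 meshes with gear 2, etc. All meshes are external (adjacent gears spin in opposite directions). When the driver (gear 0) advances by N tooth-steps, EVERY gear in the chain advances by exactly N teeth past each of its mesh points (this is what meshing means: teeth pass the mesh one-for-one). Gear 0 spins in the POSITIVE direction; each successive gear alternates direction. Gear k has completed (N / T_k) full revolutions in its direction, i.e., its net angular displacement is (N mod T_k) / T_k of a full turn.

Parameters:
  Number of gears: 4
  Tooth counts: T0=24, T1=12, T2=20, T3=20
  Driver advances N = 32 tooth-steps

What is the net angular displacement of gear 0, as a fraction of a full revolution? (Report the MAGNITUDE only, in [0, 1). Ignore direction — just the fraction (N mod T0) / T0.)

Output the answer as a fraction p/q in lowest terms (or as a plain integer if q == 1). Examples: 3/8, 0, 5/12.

Chain of 4 gears, tooth counts: [24, 12, 20, 20]
  gear 0: T0=24, direction=positive, advance = 32 mod 24 = 8 teeth = 8/24 turn
  gear 1: T1=12, direction=negative, advance = 32 mod 12 = 8 teeth = 8/12 turn
  gear 2: T2=20, direction=positive, advance = 32 mod 20 = 12 teeth = 12/20 turn
  gear 3: T3=20, direction=negative, advance = 32 mod 20 = 12 teeth = 12/20 turn
Gear 0: 32 mod 24 = 8
Fraction = 8 / 24 = 1/3 (gcd(8,24)=8) = 1/3

Answer: 1/3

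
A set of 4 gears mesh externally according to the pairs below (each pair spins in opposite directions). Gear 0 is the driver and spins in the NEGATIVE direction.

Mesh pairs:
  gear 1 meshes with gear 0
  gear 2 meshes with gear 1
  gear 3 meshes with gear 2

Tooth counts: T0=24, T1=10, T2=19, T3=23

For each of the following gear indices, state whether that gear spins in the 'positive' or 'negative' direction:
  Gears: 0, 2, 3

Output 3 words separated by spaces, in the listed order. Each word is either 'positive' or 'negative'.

Answer: negative negative positive

Derivation:
Gear 0 (driver): negative (depth 0)
  gear 1: meshes with gear 0 -> depth 1 -> positive (opposite of gear 0)
  gear 2: meshes with gear 1 -> depth 2 -> negative (opposite of gear 1)
  gear 3: meshes with gear 2 -> depth 3 -> positive (opposite of gear 2)
Queried indices 0, 2, 3 -> negative, negative, positive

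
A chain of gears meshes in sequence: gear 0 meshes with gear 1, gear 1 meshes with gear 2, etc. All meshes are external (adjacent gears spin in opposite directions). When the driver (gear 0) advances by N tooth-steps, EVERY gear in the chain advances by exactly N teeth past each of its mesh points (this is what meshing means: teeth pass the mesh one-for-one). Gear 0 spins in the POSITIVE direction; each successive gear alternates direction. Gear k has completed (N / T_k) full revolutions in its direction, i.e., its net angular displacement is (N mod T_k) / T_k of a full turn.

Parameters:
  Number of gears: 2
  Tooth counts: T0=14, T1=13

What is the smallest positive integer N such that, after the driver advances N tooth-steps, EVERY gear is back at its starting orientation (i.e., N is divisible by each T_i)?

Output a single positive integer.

Gear k returns to start when N is a multiple of T_k.
All gears at start simultaneously when N is a common multiple of [14, 13]; the smallest such N is lcm(14, 13).
Start: lcm = T0 = 14
Fold in T1=13: gcd(14, 13) = 1; lcm(14, 13) = 14 * 13 / 1 = 182 / 1 = 182
Full cycle length = 182

Answer: 182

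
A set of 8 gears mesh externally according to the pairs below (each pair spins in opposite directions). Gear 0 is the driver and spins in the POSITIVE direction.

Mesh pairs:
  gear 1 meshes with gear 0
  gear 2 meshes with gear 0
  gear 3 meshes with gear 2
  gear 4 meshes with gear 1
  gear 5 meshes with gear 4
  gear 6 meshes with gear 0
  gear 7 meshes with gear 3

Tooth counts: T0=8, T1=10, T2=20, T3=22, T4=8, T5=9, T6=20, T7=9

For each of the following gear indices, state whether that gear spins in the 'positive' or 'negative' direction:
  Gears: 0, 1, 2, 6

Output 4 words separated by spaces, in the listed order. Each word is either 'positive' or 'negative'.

Gear 0 (driver): positive (depth 0)
  gear 1: meshes with gear 0 -> depth 1 -> negative (opposite of gear 0)
  gear 2: meshes with gear 0 -> depth 1 -> negative (opposite of gear 0)
  gear 3: meshes with gear 2 -> depth 2 -> positive (opposite of gear 2)
  gear 4: meshes with gear 1 -> depth 2 -> positive (opposite of gear 1)
  gear 5: meshes with gear 4 -> depth 3 -> negative (opposite of gear 4)
  gear 6: meshes with gear 0 -> depth 1 -> negative (opposite of gear 0)
  gear 7: meshes with gear 3 -> depth 3 -> negative (opposite of gear 3)
Queried indices 0, 1, 2, 6 -> positive, negative, negative, negative

Answer: positive negative negative negative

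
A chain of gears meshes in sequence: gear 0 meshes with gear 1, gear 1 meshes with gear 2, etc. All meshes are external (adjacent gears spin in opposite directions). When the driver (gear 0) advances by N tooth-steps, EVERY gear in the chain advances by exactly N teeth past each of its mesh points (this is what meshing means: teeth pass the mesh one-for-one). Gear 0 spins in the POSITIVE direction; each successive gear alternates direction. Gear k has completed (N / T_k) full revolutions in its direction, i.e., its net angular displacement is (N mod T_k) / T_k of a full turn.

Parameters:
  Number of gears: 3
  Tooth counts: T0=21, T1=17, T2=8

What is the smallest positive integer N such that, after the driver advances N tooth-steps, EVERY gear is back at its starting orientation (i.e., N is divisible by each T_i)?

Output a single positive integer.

Gear k returns to start when N is a multiple of T_k.
All gears at start simultaneously when N is a common multiple of [21, 17, 8]; the smallest such N is lcm(21, 17, 8).
Start: lcm = T0 = 21
Fold in T1=17: gcd(21, 17) = 1; lcm(21, 17) = 21 * 17 / 1 = 357 / 1 = 357
Fold in T2=8: gcd(357, 8) = 1; lcm(357, 8) = 357 * 8 / 1 = 2856 / 1 = 2856
Full cycle length = 2856

Answer: 2856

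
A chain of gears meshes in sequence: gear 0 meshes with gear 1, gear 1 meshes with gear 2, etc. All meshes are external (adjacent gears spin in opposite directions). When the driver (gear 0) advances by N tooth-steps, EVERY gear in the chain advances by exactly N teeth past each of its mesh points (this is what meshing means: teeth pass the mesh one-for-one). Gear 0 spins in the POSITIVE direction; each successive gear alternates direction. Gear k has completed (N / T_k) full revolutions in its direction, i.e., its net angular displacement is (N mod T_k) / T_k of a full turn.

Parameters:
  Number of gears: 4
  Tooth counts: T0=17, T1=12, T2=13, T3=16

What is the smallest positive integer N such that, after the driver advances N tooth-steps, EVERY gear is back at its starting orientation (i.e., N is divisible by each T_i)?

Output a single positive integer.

Answer: 10608

Derivation:
Gear k returns to start when N is a multiple of T_k.
All gears at start simultaneously when N is a common multiple of [17, 12, 13, 16]; the smallest such N is lcm(17, 12, 13, 16).
Start: lcm = T0 = 17
Fold in T1=12: gcd(17, 12) = 1; lcm(17, 12) = 17 * 12 / 1 = 204 / 1 = 204
Fold in T2=13: gcd(204, 13) = 1; lcm(204, 13) = 204 * 13 / 1 = 2652 / 1 = 2652
Fold in T3=16: gcd(2652, 16) = 4; lcm(2652, 16) = 2652 * 16 / 4 = 42432 / 4 = 10608
Full cycle length = 10608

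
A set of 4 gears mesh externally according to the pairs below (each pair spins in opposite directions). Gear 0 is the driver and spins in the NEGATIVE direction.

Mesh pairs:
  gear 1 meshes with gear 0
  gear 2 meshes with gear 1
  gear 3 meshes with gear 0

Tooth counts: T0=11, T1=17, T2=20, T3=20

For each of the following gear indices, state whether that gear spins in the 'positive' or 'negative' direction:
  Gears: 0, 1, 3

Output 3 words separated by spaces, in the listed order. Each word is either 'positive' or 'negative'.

Answer: negative positive positive

Derivation:
Gear 0 (driver): negative (depth 0)
  gear 1: meshes with gear 0 -> depth 1 -> positive (opposite of gear 0)
  gear 2: meshes with gear 1 -> depth 2 -> negative (opposite of gear 1)
  gear 3: meshes with gear 0 -> depth 1 -> positive (opposite of gear 0)
Queried indices 0, 1, 3 -> negative, positive, positive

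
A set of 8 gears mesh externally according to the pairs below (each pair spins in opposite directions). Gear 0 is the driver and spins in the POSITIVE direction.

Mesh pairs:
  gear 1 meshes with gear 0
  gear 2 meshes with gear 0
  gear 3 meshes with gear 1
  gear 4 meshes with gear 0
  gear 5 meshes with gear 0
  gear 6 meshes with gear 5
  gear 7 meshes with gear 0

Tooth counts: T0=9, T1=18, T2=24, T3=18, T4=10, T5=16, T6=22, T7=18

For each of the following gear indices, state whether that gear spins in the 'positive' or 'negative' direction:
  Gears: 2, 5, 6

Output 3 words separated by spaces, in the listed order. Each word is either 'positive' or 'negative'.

Answer: negative negative positive

Derivation:
Gear 0 (driver): positive (depth 0)
  gear 1: meshes with gear 0 -> depth 1 -> negative (opposite of gear 0)
  gear 2: meshes with gear 0 -> depth 1 -> negative (opposite of gear 0)
  gear 3: meshes with gear 1 -> depth 2 -> positive (opposite of gear 1)
  gear 4: meshes with gear 0 -> depth 1 -> negative (opposite of gear 0)
  gear 5: meshes with gear 0 -> depth 1 -> negative (opposite of gear 0)
  gear 6: meshes with gear 5 -> depth 2 -> positive (opposite of gear 5)
  gear 7: meshes with gear 0 -> depth 1 -> negative (opposite of gear 0)
Queried indices 2, 5, 6 -> negative, negative, positive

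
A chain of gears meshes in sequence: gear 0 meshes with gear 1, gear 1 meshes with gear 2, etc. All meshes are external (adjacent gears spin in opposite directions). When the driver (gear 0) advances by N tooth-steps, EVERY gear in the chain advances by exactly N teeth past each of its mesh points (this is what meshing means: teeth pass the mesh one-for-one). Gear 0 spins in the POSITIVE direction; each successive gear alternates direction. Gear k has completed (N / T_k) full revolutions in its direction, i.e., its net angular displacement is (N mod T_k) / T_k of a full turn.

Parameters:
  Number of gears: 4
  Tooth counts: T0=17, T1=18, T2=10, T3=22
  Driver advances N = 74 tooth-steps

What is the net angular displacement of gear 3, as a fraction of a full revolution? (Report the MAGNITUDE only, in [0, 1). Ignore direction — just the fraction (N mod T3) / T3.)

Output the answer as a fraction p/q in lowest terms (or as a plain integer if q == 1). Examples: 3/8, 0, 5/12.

Answer: 4/11

Derivation:
Chain of 4 gears, tooth counts: [17, 18, 10, 22]
  gear 0: T0=17, direction=positive, advance = 74 mod 17 = 6 teeth = 6/17 turn
  gear 1: T1=18, direction=negative, advance = 74 mod 18 = 2 teeth = 2/18 turn
  gear 2: T2=10, direction=positive, advance = 74 mod 10 = 4 teeth = 4/10 turn
  gear 3: T3=22, direction=negative, advance = 74 mod 22 = 8 teeth = 8/22 turn
Gear 3: 74 mod 22 = 8
Fraction = 8 / 22 = 4/11 (gcd(8,22)=2) = 4/11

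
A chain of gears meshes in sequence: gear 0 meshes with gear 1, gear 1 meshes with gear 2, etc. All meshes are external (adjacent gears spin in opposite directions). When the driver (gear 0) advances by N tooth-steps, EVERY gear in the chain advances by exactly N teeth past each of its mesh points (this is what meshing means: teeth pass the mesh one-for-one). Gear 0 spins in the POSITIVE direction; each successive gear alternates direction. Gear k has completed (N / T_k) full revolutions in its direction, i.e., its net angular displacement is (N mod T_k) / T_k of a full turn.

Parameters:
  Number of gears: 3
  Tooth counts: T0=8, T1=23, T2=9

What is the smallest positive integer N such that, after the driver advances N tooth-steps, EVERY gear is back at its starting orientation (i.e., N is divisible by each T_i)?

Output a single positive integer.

Gear k returns to start when N is a multiple of T_k.
All gears at start simultaneously when N is a common multiple of [8, 23, 9]; the smallest such N is lcm(8, 23, 9).
Start: lcm = T0 = 8
Fold in T1=23: gcd(8, 23) = 1; lcm(8, 23) = 8 * 23 / 1 = 184 / 1 = 184
Fold in T2=9: gcd(184, 9) = 1; lcm(184, 9) = 184 * 9 / 1 = 1656 / 1 = 1656
Full cycle length = 1656

Answer: 1656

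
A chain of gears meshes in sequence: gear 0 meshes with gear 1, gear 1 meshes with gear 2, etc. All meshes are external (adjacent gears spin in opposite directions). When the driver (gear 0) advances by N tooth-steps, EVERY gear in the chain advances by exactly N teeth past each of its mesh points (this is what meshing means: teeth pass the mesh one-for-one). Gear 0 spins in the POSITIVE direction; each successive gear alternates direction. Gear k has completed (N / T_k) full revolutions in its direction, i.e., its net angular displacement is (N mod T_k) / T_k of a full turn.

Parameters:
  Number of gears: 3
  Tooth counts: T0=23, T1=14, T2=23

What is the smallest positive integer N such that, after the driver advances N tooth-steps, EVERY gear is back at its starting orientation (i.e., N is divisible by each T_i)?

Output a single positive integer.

Answer: 322

Derivation:
Gear k returns to start when N is a multiple of T_k.
All gears at start simultaneously when N is a common multiple of [23, 14, 23]; the smallest such N is lcm(23, 14, 23).
Start: lcm = T0 = 23
Fold in T1=14: gcd(23, 14) = 1; lcm(23, 14) = 23 * 14 / 1 = 322 / 1 = 322
Fold in T2=23: gcd(322, 23) = 23; lcm(322, 23) = 322 * 23 / 23 = 7406 / 23 = 322
Full cycle length = 322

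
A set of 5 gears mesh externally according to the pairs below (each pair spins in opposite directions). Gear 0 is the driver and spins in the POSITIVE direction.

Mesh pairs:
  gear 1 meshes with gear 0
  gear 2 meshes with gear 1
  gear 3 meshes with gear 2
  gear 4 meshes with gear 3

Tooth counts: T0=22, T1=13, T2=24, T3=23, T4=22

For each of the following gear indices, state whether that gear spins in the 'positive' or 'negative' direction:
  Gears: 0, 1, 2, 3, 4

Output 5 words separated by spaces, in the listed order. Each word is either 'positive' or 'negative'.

Answer: positive negative positive negative positive

Derivation:
Gear 0 (driver): positive (depth 0)
  gear 1: meshes with gear 0 -> depth 1 -> negative (opposite of gear 0)
  gear 2: meshes with gear 1 -> depth 2 -> positive (opposite of gear 1)
  gear 3: meshes with gear 2 -> depth 3 -> negative (opposite of gear 2)
  gear 4: meshes with gear 3 -> depth 4 -> positive (opposite of gear 3)
Queried indices 0, 1, 2, 3, 4 -> positive, negative, positive, negative, positive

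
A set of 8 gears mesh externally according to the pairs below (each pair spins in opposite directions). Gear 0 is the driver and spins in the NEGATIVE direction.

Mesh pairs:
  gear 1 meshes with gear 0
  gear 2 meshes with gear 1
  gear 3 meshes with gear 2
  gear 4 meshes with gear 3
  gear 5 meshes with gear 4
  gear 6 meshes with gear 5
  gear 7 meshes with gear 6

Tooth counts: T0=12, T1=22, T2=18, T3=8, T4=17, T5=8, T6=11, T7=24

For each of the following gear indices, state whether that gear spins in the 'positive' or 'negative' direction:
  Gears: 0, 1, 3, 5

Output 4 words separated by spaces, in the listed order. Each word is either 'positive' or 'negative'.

Gear 0 (driver): negative (depth 0)
  gear 1: meshes with gear 0 -> depth 1 -> positive (opposite of gear 0)
  gear 2: meshes with gear 1 -> depth 2 -> negative (opposite of gear 1)
  gear 3: meshes with gear 2 -> depth 3 -> positive (opposite of gear 2)
  gear 4: meshes with gear 3 -> depth 4 -> negative (opposite of gear 3)
  gear 5: meshes with gear 4 -> depth 5 -> positive (opposite of gear 4)
  gear 6: meshes with gear 5 -> depth 6 -> negative (opposite of gear 5)
  gear 7: meshes with gear 6 -> depth 7 -> positive (opposite of gear 6)
Queried indices 0, 1, 3, 5 -> negative, positive, positive, positive

Answer: negative positive positive positive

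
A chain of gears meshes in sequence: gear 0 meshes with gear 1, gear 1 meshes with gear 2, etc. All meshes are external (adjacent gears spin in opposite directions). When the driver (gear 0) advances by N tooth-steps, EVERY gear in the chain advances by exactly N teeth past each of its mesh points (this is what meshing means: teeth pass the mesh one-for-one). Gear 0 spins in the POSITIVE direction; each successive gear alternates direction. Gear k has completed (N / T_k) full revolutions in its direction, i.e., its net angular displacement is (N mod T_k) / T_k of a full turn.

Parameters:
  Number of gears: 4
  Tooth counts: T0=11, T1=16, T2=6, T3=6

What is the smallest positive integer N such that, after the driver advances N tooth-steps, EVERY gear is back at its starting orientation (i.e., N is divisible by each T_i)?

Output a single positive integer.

Answer: 528

Derivation:
Gear k returns to start when N is a multiple of T_k.
All gears at start simultaneously when N is a common multiple of [11, 16, 6, 6]; the smallest such N is lcm(11, 16, 6, 6).
Start: lcm = T0 = 11
Fold in T1=16: gcd(11, 16) = 1; lcm(11, 16) = 11 * 16 / 1 = 176 / 1 = 176
Fold in T2=6: gcd(176, 6) = 2; lcm(176, 6) = 176 * 6 / 2 = 1056 / 2 = 528
Fold in T3=6: gcd(528, 6) = 6; lcm(528, 6) = 528 * 6 / 6 = 3168 / 6 = 528
Full cycle length = 528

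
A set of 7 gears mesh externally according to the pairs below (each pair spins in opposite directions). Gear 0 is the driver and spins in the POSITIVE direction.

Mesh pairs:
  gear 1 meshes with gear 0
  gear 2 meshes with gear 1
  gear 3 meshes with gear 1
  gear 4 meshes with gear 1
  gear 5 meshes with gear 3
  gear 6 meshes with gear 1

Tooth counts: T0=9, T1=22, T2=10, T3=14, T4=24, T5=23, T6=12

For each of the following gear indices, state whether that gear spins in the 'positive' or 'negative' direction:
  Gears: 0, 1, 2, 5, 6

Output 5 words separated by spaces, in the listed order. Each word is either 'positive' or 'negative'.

Gear 0 (driver): positive (depth 0)
  gear 1: meshes with gear 0 -> depth 1 -> negative (opposite of gear 0)
  gear 2: meshes with gear 1 -> depth 2 -> positive (opposite of gear 1)
  gear 3: meshes with gear 1 -> depth 2 -> positive (opposite of gear 1)
  gear 4: meshes with gear 1 -> depth 2 -> positive (opposite of gear 1)
  gear 5: meshes with gear 3 -> depth 3 -> negative (opposite of gear 3)
  gear 6: meshes with gear 1 -> depth 2 -> positive (opposite of gear 1)
Queried indices 0, 1, 2, 5, 6 -> positive, negative, positive, negative, positive

Answer: positive negative positive negative positive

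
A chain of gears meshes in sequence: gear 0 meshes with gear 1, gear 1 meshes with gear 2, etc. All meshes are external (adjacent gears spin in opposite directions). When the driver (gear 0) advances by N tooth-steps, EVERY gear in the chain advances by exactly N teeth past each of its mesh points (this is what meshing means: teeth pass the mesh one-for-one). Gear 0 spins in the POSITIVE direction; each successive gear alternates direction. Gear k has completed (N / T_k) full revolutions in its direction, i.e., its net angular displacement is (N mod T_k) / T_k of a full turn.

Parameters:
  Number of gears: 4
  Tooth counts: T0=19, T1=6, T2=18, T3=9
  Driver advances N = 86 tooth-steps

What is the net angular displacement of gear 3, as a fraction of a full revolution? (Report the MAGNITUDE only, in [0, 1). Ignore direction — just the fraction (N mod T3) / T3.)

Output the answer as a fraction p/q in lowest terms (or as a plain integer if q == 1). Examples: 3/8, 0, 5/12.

Chain of 4 gears, tooth counts: [19, 6, 18, 9]
  gear 0: T0=19, direction=positive, advance = 86 mod 19 = 10 teeth = 10/19 turn
  gear 1: T1=6, direction=negative, advance = 86 mod 6 = 2 teeth = 2/6 turn
  gear 2: T2=18, direction=positive, advance = 86 mod 18 = 14 teeth = 14/18 turn
  gear 3: T3=9, direction=negative, advance = 86 mod 9 = 5 teeth = 5/9 turn
Gear 3: 86 mod 9 = 5
Fraction = 5 / 9 = 5/9 (gcd(5,9)=1) = 5/9

Answer: 5/9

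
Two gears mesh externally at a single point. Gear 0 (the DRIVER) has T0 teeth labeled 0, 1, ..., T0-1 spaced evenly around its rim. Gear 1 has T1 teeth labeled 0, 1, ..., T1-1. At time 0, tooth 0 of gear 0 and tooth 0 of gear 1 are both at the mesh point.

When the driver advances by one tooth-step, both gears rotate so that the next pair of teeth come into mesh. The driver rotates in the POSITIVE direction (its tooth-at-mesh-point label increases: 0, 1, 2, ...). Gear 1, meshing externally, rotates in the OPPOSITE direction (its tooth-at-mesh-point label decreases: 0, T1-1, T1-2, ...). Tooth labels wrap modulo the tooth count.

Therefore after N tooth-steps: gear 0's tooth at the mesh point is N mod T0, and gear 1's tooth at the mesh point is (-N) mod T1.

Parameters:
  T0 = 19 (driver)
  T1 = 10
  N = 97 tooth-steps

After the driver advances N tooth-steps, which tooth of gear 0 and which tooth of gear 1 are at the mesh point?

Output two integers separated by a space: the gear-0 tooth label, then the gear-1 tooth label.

Gear 0 (driver, T0=19): tooth at mesh = N mod T0
  97 = 5 * 19 + 2, so 97 mod 19 = 2
  gear 0 tooth = 2
Gear 1 (driven, T1=10): tooth at mesh = (-N) mod T1
  97 = 9 * 10 + 7, so 97 mod 10 = 7
  (-97) mod 10 = (-7) mod 10 = 10 - 7 = 3
Mesh after 97 steps: gear-0 tooth 2 meets gear-1 tooth 3

Answer: 2 3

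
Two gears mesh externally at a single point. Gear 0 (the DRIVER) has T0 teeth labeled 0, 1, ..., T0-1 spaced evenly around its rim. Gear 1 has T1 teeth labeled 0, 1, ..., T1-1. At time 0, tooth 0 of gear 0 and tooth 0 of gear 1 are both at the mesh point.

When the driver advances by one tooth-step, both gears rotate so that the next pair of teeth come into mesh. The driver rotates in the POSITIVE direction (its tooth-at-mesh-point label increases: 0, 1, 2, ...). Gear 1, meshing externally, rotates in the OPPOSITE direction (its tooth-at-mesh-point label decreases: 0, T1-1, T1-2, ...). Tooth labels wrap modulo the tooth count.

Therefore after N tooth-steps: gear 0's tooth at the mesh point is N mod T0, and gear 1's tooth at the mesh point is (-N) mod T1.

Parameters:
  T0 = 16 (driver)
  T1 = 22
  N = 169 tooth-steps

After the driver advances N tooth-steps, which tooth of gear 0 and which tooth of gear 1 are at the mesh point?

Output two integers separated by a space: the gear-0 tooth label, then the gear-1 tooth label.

Gear 0 (driver, T0=16): tooth at mesh = N mod T0
  169 = 10 * 16 + 9, so 169 mod 16 = 9
  gear 0 tooth = 9
Gear 1 (driven, T1=22): tooth at mesh = (-N) mod T1
  169 = 7 * 22 + 15, so 169 mod 22 = 15
  (-169) mod 22 = (-15) mod 22 = 22 - 15 = 7
Mesh after 169 steps: gear-0 tooth 9 meets gear-1 tooth 7

Answer: 9 7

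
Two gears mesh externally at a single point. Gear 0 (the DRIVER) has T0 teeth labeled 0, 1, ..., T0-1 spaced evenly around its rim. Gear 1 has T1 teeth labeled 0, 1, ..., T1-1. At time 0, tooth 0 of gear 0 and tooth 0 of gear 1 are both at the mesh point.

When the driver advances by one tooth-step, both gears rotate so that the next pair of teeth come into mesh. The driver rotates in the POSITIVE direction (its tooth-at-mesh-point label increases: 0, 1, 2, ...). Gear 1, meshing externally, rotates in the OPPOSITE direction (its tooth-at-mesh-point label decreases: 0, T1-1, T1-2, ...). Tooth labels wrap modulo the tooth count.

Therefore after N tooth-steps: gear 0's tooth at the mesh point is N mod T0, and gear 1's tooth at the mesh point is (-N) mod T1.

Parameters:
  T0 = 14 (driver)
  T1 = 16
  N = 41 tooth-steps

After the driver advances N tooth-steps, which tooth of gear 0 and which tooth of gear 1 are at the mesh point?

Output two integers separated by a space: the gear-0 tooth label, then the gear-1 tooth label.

Answer: 13 7

Derivation:
Gear 0 (driver, T0=14): tooth at mesh = N mod T0
  41 = 2 * 14 + 13, so 41 mod 14 = 13
  gear 0 tooth = 13
Gear 1 (driven, T1=16): tooth at mesh = (-N) mod T1
  41 = 2 * 16 + 9, so 41 mod 16 = 9
  (-41) mod 16 = (-9) mod 16 = 16 - 9 = 7
Mesh after 41 steps: gear-0 tooth 13 meets gear-1 tooth 7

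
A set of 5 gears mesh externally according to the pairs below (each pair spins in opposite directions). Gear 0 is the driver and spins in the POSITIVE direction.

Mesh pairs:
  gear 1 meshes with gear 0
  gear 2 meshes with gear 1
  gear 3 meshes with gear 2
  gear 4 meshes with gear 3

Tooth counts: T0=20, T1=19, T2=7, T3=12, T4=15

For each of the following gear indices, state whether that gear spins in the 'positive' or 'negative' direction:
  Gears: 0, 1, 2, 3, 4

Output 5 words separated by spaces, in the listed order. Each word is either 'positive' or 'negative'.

Answer: positive negative positive negative positive

Derivation:
Gear 0 (driver): positive (depth 0)
  gear 1: meshes with gear 0 -> depth 1 -> negative (opposite of gear 0)
  gear 2: meshes with gear 1 -> depth 2 -> positive (opposite of gear 1)
  gear 3: meshes with gear 2 -> depth 3 -> negative (opposite of gear 2)
  gear 4: meshes with gear 3 -> depth 4 -> positive (opposite of gear 3)
Queried indices 0, 1, 2, 3, 4 -> positive, negative, positive, negative, positive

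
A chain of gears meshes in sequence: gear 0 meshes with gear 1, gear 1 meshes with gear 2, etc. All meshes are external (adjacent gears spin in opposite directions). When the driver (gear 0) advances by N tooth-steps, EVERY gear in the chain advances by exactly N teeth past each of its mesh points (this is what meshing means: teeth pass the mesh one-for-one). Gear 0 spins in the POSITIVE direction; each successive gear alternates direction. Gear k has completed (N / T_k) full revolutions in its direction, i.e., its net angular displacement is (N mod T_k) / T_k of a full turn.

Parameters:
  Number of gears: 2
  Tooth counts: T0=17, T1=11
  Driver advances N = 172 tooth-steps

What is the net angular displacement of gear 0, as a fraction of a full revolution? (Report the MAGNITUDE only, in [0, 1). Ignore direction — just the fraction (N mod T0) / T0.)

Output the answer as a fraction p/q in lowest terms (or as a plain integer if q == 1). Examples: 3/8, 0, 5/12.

Chain of 2 gears, tooth counts: [17, 11]
  gear 0: T0=17, direction=positive, advance = 172 mod 17 = 2 teeth = 2/17 turn
  gear 1: T1=11, direction=negative, advance = 172 mod 11 = 7 teeth = 7/11 turn
Gear 0: 172 mod 17 = 2
Fraction = 2 / 17 = 2/17 (gcd(2,17)=1) = 2/17

Answer: 2/17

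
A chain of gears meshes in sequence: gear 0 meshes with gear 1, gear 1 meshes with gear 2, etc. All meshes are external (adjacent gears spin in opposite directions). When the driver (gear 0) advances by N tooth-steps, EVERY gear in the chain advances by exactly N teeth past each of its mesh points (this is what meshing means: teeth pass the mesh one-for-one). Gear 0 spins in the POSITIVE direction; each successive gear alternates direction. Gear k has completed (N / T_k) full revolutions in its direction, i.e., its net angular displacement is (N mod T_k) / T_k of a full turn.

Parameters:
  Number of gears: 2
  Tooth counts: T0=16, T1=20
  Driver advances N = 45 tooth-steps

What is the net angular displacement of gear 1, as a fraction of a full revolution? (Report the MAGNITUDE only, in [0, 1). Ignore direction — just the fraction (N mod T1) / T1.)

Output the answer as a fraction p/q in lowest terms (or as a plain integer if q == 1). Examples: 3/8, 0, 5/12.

Answer: 1/4

Derivation:
Chain of 2 gears, tooth counts: [16, 20]
  gear 0: T0=16, direction=positive, advance = 45 mod 16 = 13 teeth = 13/16 turn
  gear 1: T1=20, direction=negative, advance = 45 mod 20 = 5 teeth = 5/20 turn
Gear 1: 45 mod 20 = 5
Fraction = 5 / 20 = 1/4 (gcd(5,20)=5) = 1/4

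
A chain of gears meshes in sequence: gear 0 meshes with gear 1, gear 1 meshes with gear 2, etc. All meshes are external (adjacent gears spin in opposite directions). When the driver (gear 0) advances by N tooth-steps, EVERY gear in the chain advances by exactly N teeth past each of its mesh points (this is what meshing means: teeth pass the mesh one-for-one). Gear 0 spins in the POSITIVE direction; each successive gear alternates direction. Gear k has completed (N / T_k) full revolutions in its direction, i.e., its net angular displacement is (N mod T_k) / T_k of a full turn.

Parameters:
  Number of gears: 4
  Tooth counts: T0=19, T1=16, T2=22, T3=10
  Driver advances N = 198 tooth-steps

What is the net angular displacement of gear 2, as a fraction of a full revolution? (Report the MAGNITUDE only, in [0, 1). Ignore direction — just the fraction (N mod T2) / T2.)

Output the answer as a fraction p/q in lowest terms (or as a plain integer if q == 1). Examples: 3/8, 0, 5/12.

Answer: 0

Derivation:
Chain of 4 gears, tooth counts: [19, 16, 22, 10]
  gear 0: T0=19, direction=positive, advance = 198 mod 19 = 8 teeth = 8/19 turn
  gear 1: T1=16, direction=negative, advance = 198 mod 16 = 6 teeth = 6/16 turn
  gear 2: T2=22, direction=positive, advance = 198 mod 22 = 0 teeth = 0/22 turn
  gear 3: T3=10, direction=negative, advance = 198 mod 10 = 8 teeth = 8/10 turn
Gear 2: 198 mod 22 = 0
Fraction = 0 / 22 = 0/1 (gcd(0,22)=22) = 0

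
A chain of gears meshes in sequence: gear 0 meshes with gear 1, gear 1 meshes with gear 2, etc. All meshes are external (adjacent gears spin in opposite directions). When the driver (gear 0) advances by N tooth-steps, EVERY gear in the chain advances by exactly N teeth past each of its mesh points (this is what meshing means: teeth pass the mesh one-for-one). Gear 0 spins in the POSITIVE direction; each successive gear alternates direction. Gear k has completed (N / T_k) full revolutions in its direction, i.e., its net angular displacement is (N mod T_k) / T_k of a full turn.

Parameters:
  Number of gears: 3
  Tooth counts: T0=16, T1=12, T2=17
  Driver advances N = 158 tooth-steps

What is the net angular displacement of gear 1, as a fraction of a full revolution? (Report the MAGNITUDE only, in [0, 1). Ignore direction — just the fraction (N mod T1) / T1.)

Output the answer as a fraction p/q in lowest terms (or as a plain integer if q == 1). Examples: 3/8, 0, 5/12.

Chain of 3 gears, tooth counts: [16, 12, 17]
  gear 0: T0=16, direction=positive, advance = 158 mod 16 = 14 teeth = 14/16 turn
  gear 1: T1=12, direction=negative, advance = 158 mod 12 = 2 teeth = 2/12 turn
  gear 2: T2=17, direction=positive, advance = 158 mod 17 = 5 teeth = 5/17 turn
Gear 1: 158 mod 12 = 2
Fraction = 2 / 12 = 1/6 (gcd(2,12)=2) = 1/6

Answer: 1/6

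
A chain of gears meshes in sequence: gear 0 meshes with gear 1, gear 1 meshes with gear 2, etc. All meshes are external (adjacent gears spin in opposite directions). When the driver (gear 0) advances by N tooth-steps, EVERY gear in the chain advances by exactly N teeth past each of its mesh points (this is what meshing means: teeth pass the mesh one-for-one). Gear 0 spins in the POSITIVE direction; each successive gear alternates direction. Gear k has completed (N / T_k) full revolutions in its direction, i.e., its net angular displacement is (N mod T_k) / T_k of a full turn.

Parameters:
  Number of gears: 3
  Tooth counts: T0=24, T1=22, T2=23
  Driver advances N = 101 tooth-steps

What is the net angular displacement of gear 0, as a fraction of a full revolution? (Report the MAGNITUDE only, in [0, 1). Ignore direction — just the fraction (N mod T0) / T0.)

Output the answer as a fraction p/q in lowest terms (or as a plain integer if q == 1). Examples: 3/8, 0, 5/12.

Chain of 3 gears, tooth counts: [24, 22, 23]
  gear 0: T0=24, direction=positive, advance = 101 mod 24 = 5 teeth = 5/24 turn
  gear 1: T1=22, direction=negative, advance = 101 mod 22 = 13 teeth = 13/22 turn
  gear 2: T2=23, direction=positive, advance = 101 mod 23 = 9 teeth = 9/23 turn
Gear 0: 101 mod 24 = 5
Fraction = 5 / 24 = 5/24 (gcd(5,24)=1) = 5/24

Answer: 5/24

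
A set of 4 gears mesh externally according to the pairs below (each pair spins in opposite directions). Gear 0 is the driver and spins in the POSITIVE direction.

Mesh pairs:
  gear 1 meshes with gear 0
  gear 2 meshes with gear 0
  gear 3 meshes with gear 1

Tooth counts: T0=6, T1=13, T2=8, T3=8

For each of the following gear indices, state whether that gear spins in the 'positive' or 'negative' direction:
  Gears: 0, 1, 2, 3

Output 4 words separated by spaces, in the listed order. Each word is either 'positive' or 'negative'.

Gear 0 (driver): positive (depth 0)
  gear 1: meshes with gear 0 -> depth 1 -> negative (opposite of gear 0)
  gear 2: meshes with gear 0 -> depth 1 -> negative (opposite of gear 0)
  gear 3: meshes with gear 1 -> depth 2 -> positive (opposite of gear 1)
Queried indices 0, 1, 2, 3 -> positive, negative, negative, positive

Answer: positive negative negative positive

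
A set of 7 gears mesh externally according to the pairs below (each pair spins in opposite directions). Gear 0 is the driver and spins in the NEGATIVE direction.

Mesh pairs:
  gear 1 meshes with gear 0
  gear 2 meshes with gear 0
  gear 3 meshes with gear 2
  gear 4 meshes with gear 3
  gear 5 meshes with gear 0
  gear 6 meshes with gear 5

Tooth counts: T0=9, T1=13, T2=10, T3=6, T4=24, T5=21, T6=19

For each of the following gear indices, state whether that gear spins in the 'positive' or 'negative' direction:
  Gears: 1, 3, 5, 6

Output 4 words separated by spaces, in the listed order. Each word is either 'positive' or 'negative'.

Gear 0 (driver): negative (depth 0)
  gear 1: meshes with gear 0 -> depth 1 -> positive (opposite of gear 0)
  gear 2: meshes with gear 0 -> depth 1 -> positive (opposite of gear 0)
  gear 3: meshes with gear 2 -> depth 2 -> negative (opposite of gear 2)
  gear 4: meshes with gear 3 -> depth 3 -> positive (opposite of gear 3)
  gear 5: meshes with gear 0 -> depth 1 -> positive (opposite of gear 0)
  gear 6: meshes with gear 5 -> depth 2 -> negative (opposite of gear 5)
Queried indices 1, 3, 5, 6 -> positive, negative, positive, negative

Answer: positive negative positive negative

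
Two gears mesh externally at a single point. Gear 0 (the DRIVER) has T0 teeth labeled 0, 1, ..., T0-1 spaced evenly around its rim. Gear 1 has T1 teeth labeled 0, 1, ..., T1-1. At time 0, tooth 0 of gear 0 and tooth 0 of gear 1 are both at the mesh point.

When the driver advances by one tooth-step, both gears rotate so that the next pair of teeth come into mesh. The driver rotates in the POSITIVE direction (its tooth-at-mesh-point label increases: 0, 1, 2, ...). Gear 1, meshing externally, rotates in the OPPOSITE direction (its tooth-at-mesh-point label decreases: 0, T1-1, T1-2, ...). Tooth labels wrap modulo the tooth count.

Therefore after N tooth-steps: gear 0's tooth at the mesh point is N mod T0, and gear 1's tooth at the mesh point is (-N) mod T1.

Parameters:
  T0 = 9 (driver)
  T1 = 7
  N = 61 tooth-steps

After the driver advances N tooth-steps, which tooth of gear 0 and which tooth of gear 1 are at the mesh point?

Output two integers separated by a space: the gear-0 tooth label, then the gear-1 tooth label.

Gear 0 (driver, T0=9): tooth at mesh = N mod T0
  61 = 6 * 9 + 7, so 61 mod 9 = 7
  gear 0 tooth = 7
Gear 1 (driven, T1=7): tooth at mesh = (-N) mod T1
  61 = 8 * 7 + 5, so 61 mod 7 = 5
  (-61) mod 7 = (-5) mod 7 = 7 - 5 = 2
Mesh after 61 steps: gear-0 tooth 7 meets gear-1 tooth 2

Answer: 7 2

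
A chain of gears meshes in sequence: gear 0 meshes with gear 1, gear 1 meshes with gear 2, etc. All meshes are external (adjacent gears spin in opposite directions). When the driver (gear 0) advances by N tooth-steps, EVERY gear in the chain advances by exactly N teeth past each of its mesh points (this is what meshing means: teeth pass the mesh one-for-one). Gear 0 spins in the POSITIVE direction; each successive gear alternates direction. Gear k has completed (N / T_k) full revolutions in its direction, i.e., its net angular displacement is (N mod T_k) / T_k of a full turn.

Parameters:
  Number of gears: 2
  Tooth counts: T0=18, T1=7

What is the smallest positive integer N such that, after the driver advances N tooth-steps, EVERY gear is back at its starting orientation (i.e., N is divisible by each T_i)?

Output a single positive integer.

Gear k returns to start when N is a multiple of T_k.
All gears at start simultaneously when N is a common multiple of [18, 7]; the smallest such N is lcm(18, 7).
Start: lcm = T0 = 18
Fold in T1=7: gcd(18, 7) = 1; lcm(18, 7) = 18 * 7 / 1 = 126 / 1 = 126
Full cycle length = 126

Answer: 126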